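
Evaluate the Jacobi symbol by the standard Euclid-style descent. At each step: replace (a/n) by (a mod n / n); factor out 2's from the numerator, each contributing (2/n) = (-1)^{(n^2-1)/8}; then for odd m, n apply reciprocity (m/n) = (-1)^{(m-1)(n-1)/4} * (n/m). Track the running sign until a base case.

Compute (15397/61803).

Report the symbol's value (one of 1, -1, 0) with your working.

1

reciprocity: (15397/61803) = +1·(61803/15397) since 15397 mod 4 = 1, 61803 mod 4 = 3; sign now +1
(61803/15397) = (215/15397)   [reduce mod 15397]
reciprocity: (215/15397) = +1·(15397/215) since 215 mod 4 = 3, 15397 mod 4 = 1; sign now +1
(15397/215) = (132/215)   [reduce mod 215]
132 = 2^2·33; (2/215) = +1 since 215 mod 8 = 7, so (132/215) = (+1)^2·(33/215); sign now +1
reciprocity: (33/215) = +1·(215/33) since 33 mod 4 = 1, 215 mod 4 = 3; sign now +1
(215/33) = (17/33)   [reduce mod 33]
reciprocity: (17/33) = +1·(33/17) since 17 mod 4 = 1, 33 mod 4 = 1; sign now +1
(33/17) = (16/17)   [reduce mod 17]
16 = 2^4·1; (2/17) = +1 since 17 mod 8 = 1, so (16/17) = (+1)^4·(1/17); sign now +1
(1/17) = 1; final value = sign = +1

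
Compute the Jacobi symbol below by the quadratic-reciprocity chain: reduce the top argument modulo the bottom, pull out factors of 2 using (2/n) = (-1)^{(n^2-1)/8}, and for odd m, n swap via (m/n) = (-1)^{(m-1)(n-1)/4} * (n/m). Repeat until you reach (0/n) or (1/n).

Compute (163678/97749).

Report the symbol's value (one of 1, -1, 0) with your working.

-1

(163678/97749) = (65929/97749)   [reduce mod 97749]
reciprocity: (65929/97749) = +1·(97749/65929) since 65929 mod 4 = 1, 97749 mod 4 = 1; sign now +1
(97749/65929) = (31820/65929)   [reduce mod 65929]
31820 = 2^2·7955; (2/65929) = +1 since 65929 mod 8 = 1, so (31820/65929) = (+1)^2·(7955/65929); sign now +1
reciprocity: (7955/65929) = +1·(65929/7955) since 7955 mod 4 = 3, 65929 mod 4 = 1; sign now +1
(65929/7955) = (2289/7955)   [reduce mod 7955]
reciprocity: (2289/7955) = +1·(7955/2289) since 2289 mod 4 = 1, 7955 mod 4 = 3; sign now +1
(7955/2289) = (1088/2289)   [reduce mod 2289]
1088 = 2^6·17; (2/2289) = +1 since 2289 mod 8 = 1, so (1088/2289) = (+1)^6·(17/2289); sign now +1
reciprocity: (17/2289) = +1·(2289/17) since 17 mod 4 = 1, 2289 mod 4 = 1; sign now +1
(2289/17) = (11/17)   [reduce mod 17]
reciprocity: (11/17) = +1·(17/11) since 11 mod 4 = 3, 17 mod 4 = 1; sign now +1
(17/11) = (6/11)   [reduce mod 11]
6 = 2^1·3; (2/11) = -1 since 11 mod 8 = 3, so (6/11) = (-1)^1·(3/11); sign now -1
reciprocity: (3/11) = -1·(11/3) since 3 mod 4 = 3, 11 mod 4 = 3; sign now +1
(11/3) = (2/3)   [reduce mod 3]
2 = 2^1·1; (2/3) = -1 since 3 mod 8 = 3, so (2/3) = (-1)^1·(1/3); sign now -1
(1/3) = 1; final value = sign = -1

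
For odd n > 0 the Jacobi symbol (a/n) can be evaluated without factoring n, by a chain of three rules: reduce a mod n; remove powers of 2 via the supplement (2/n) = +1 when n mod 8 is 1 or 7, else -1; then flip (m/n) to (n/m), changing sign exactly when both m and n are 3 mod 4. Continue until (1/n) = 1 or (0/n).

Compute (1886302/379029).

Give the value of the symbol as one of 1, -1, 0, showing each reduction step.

-1

(1886302/379029) = (370186/379029)   [reduce mod 379029]
370186 = 2^1·185093; (2/379029) = -1 since 379029 mod 8 = 5, so (370186/379029) = (-1)^1·(185093/379029); sign now -1
reciprocity: (185093/379029) = +1·(379029/185093) since 185093 mod 4 = 1, 379029 mod 4 = 1; sign now -1
(379029/185093) = (8843/185093)   [reduce mod 185093]
reciprocity: (8843/185093) = +1·(185093/8843) since 8843 mod 4 = 3, 185093 mod 4 = 1; sign now -1
(185093/8843) = (8233/8843)   [reduce mod 8843]
reciprocity: (8233/8843) = +1·(8843/8233) since 8233 mod 4 = 1, 8843 mod 4 = 3; sign now -1
(8843/8233) = (610/8233)   [reduce mod 8233]
610 = 2^1·305; (2/8233) = +1 since 8233 mod 8 = 1, so (610/8233) = (+1)^1·(305/8233); sign now -1
reciprocity: (305/8233) = +1·(8233/305) since 305 mod 4 = 1, 8233 mod 4 = 1; sign now -1
(8233/305) = (303/305)   [reduce mod 305]
reciprocity: (303/305) = +1·(305/303) since 303 mod 4 = 3, 305 mod 4 = 1; sign now -1
(305/303) = (2/303)   [reduce mod 303]
2 = 2^1·1; (2/303) = +1 since 303 mod 8 = 7, so (2/303) = (+1)^1·(1/303); sign now -1
(1/303) = 1; final value = sign = -1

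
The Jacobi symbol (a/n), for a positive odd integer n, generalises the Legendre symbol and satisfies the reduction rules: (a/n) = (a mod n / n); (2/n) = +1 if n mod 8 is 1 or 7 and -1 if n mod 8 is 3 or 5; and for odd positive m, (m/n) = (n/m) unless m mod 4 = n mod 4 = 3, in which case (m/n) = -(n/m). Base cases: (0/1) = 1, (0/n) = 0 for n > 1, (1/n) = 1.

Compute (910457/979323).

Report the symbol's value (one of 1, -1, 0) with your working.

1

reciprocity: (910457/979323) = +1·(979323/910457) since 910457 mod 4 = 1, 979323 mod 4 = 3; sign now +1
(979323/910457) = (68866/910457)   [reduce mod 910457]
68866 = 2^1·34433; (2/910457) = +1 since 910457 mod 8 = 1, so (68866/910457) = (+1)^1·(34433/910457); sign now +1
reciprocity: (34433/910457) = +1·(910457/34433) since 34433 mod 4 = 1, 910457 mod 4 = 1; sign now +1
(910457/34433) = (15199/34433)   [reduce mod 34433]
reciprocity: (15199/34433) = +1·(34433/15199) since 15199 mod 4 = 3, 34433 mod 4 = 1; sign now +1
(34433/15199) = (4035/15199)   [reduce mod 15199]
reciprocity: (4035/15199) = -1·(15199/4035) since 4035 mod 4 = 3, 15199 mod 4 = 3; sign now -1
(15199/4035) = (3094/4035)   [reduce mod 4035]
3094 = 2^1·1547; (2/4035) = -1 since 4035 mod 8 = 3, so (3094/4035) = (-1)^1·(1547/4035); sign now +1
reciprocity: (1547/4035) = -1·(4035/1547) since 1547 mod 4 = 3, 4035 mod 4 = 3; sign now -1
(4035/1547) = (941/1547)   [reduce mod 1547]
reciprocity: (941/1547) = +1·(1547/941) since 941 mod 4 = 1, 1547 mod 4 = 3; sign now -1
(1547/941) = (606/941)   [reduce mod 941]
606 = 2^1·303; (2/941) = -1 since 941 mod 8 = 5, so (606/941) = (-1)^1·(303/941); sign now +1
reciprocity: (303/941) = +1·(941/303) since 303 mod 4 = 3, 941 mod 4 = 1; sign now +1
(941/303) = (32/303)   [reduce mod 303]
32 = 2^5·1; (2/303) = +1 since 303 mod 8 = 7, so (32/303) = (+1)^5·(1/303); sign now +1
(1/303) = 1; final value = sign = +1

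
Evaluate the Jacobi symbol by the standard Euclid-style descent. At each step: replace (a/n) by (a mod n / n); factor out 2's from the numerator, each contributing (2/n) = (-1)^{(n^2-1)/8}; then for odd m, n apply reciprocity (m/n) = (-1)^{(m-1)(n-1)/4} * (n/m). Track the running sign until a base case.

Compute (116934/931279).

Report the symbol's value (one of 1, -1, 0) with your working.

116934 = 2^1·58467; (2/931279) = +1 since 931279 mod 8 = 7, so (116934/931279) = (+1)^1·(58467/931279); sign now +1
reciprocity: (58467/931279) = -1·(931279/58467) since 58467 mod 4 = 3, 931279 mod 4 = 3; sign now -1
(931279/58467) = (54274/58467)   [reduce mod 58467]
54274 = 2^1·27137; (2/58467) = -1 since 58467 mod 8 = 3, so (54274/58467) = (-1)^1·(27137/58467); sign now +1
reciprocity: (27137/58467) = +1·(58467/27137) since 27137 mod 4 = 1, 58467 mod 4 = 3; sign now +1
(58467/27137) = (4193/27137)   [reduce mod 27137]
reciprocity: (4193/27137) = +1·(27137/4193) since 4193 mod 4 = 1, 27137 mod 4 = 1; sign now +1
(27137/4193) = (1979/4193)   [reduce mod 4193]
reciprocity: (1979/4193) = +1·(4193/1979) since 1979 mod 4 = 3, 4193 mod 4 = 1; sign now +1
(4193/1979) = (235/1979)   [reduce mod 1979]
reciprocity: (235/1979) = -1·(1979/235) since 235 mod 4 = 3, 1979 mod 4 = 3; sign now -1
(1979/235) = (99/235)   [reduce mod 235]
reciprocity: (99/235) = -1·(235/99) since 99 mod 4 = 3, 235 mod 4 = 3; sign now +1
(235/99) = (37/99)   [reduce mod 99]
reciprocity: (37/99) = +1·(99/37) since 37 mod 4 = 1, 99 mod 4 = 3; sign now +1
(99/37) = (25/37)   [reduce mod 37]
reciprocity: (25/37) = +1·(37/25) since 25 mod 4 = 1, 37 mod 4 = 1; sign now +1
(37/25) = (12/25)   [reduce mod 25]
12 = 2^2·3; (2/25) = +1 since 25 mod 8 = 1, so (12/25) = (+1)^2·(3/25); sign now +1
reciprocity: (3/25) = +1·(25/3) since 3 mod 4 = 3, 25 mod 4 = 1; sign now +1
(25/3) = (1/3)   [reduce mod 3]
(1/3) = 1; final value = sign = +1

1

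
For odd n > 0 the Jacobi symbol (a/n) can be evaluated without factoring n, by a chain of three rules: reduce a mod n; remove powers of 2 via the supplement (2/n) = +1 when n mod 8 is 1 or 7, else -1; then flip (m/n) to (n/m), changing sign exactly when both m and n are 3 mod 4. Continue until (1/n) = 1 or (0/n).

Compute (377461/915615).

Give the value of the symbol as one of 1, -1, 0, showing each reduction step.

1

flip (377461/915615) -> (915615/377461): both odd, 377461 mod 4 = 1, 915615 mod 4 = 3, so the flip contributes +1; sign now +1
(915615/377461): 915615 mod 377461 = 160693, so (915615/377461) = (160693/377461)
flip (160693/377461) -> (377461/160693): both odd, 160693 mod 4 = 1, 377461 mod 4 = 1, so the flip contributes +1; sign now +1
(377461/160693): 377461 mod 160693 = 56075, so (377461/160693) = (56075/160693)
flip (56075/160693) -> (160693/56075): both odd, 56075 mod 4 = 3, 160693 mod 4 = 1, so the flip contributes +1; sign now +1
(160693/56075): 160693 mod 56075 = 48543, so (160693/56075) = (48543/56075)
flip (48543/56075) -> (56075/48543): both odd, 48543 mod 4 = 3, 56075 mod 4 = 3, so the flip contributes -1; sign now -1
(56075/48543): 56075 mod 48543 = 7532, so (56075/48543) = (7532/48543)
factor out 2^2: 7532 = 2^2·1883; with 48543 mod 8 = 7, (2/48543) = +1; sign now -1; continue with (1883/48543)
flip (1883/48543) -> (48543/1883): both odd, 1883 mod 4 = 3, 48543 mod 4 = 3, so the flip contributes -1; sign now +1
(48543/1883): 48543 mod 1883 = 1468, so (48543/1883) = (1468/1883)
factor out 2^2: 1468 = 2^2·367; with 1883 mod 8 = 3, (2/1883) = -1; sign now +1; continue with (367/1883)
flip (367/1883) -> (1883/367): both odd, 367 mod 4 = 3, 1883 mod 4 = 3, so the flip contributes -1; sign now -1
(1883/367): 1883 mod 367 = 48, so (1883/367) = (48/367)
factor out 2^4: 48 = 2^4·3; with 367 mod 8 = 7, (2/367) = +1; sign now -1; continue with (3/367)
flip (3/367) -> (367/3): both odd, 3 mod 4 = 3, 367 mod 4 = 3, so the flip contributes -1; sign now +1
(367/3): 367 mod 3 = 1, so (367/3) = (1/3)
reached (1/3) = 1, so the symbol is +1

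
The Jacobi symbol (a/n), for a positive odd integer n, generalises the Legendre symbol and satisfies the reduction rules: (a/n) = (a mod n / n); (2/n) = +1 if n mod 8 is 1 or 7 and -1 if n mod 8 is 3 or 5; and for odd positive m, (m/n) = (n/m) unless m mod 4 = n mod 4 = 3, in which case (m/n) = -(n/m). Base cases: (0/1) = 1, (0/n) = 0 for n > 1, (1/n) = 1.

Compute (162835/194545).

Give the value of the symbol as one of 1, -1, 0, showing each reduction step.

reciprocity: (162835/194545) = +1·(194545/162835) since 162835 mod 4 = 3, 194545 mod 4 = 1; sign now +1
(194545/162835) = (31710/162835)   [reduce mod 162835]
31710 = 2^1·15855; (2/162835) = -1 since 162835 mod 8 = 3, so (31710/162835) = (-1)^1·(15855/162835); sign now -1
reciprocity: (15855/162835) = -1·(162835/15855) since 15855 mod 4 = 3, 162835 mod 4 = 3; sign now +1
(162835/15855) = (4285/15855)   [reduce mod 15855]
reciprocity: (4285/15855) = +1·(15855/4285) since 4285 mod 4 = 1, 15855 mod 4 = 3; sign now +1
(15855/4285) = (3000/4285)   [reduce mod 4285]
3000 = 2^3·375; (2/4285) = -1 since 4285 mod 8 = 5, so (3000/4285) = (-1)^3·(375/4285); sign now -1
reciprocity: (375/4285) = +1·(4285/375) since 375 mod 4 = 3, 4285 mod 4 = 1; sign now -1
(4285/375) = (160/375)   [reduce mod 375]
160 = 2^5·5; (2/375) = +1 since 375 mod 8 = 7, so (160/375) = (+1)^5·(5/375); sign now -1
reciprocity: (5/375) = +1·(375/5) since 5 mod 4 = 1, 375 mod 4 = 3; sign now -1
(375/5) = (0/5)   [reduce mod 5]
(0/5) = 0   [gcd(a, n) > 1]; final value = 0

0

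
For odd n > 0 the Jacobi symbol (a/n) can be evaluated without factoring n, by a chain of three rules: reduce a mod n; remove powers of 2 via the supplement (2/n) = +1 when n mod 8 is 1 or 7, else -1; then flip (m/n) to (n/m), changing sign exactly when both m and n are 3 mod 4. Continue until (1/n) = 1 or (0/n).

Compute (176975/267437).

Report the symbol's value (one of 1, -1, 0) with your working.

flip (176975/267437) -> (267437/176975): both odd, 176975 mod 4 = 3, 267437 mod 4 = 1, so the flip contributes +1; sign now +1
(267437/176975): 267437 mod 176975 = 90462, so (267437/176975) = (90462/176975)
factor out 2^1: 90462 = 2^1·45231; with 176975 mod 8 = 7, (2/176975) = +1; sign now +1; continue with (45231/176975)
flip (45231/176975) -> (176975/45231): both odd, 45231 mod 4 = 3, 176975 mod 4 = 3, so the flip contributes -1; sign now -1
(176975/45231): 176975 mod 45231 = 41282, so (176975/45231) = (41282/45231)
factor out 2^1: 41282 = 2^1·20641; with 45231 mod 8 = 7, (2/45231) = +1; sign now -1; continue with (20641/45231)
flip (20641/45231) -> (45231/20641): both odd, 20641 mod 4 = 1, 45231 mod 4 = 3, so the flip contributes +1; sign now -1
(45231/20641): 45231 mod 20641 = 3949, so (45231/20641) = (3949/20641)
flip (3949/20641) -> (20641/3949): both odd, 3949 mod 4 = 1, 20641 mod 4 = 1, so the flip contributes +1; sign now -1
(20641/3949): 20641 mod 3949 = 896, so (20641/3949) = (896/3949)
factor out 2^7: 896 = 2^7·7; with 3949 mod 8 = 5, (2/3949) = -1; sign now +1; continue with (7/3949)
flip (7/3949) -> (3949/7): both odd, 7 mod 4 = 3, 3949 mod 4 = 1, so the flip contributes +1; sign now +1
(3949/7): 3949 mod 7 = 1, so (3949/7) = (1/7)
reached (1/7) = 1, so the symbol is +1

1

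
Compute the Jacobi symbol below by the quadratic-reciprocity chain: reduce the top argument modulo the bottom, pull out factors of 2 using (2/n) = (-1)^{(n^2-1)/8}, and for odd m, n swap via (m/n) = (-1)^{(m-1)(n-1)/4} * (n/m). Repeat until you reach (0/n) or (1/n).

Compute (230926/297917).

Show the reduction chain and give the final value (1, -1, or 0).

230926 = 2^1·115463; (2/297917) = -1 since 297917 mod 8 = 5, so (230926/297917) = (-1)^1·(115463/297917); sign now -1
reciprocity: (115463/297917) = +1·(297917/115463) since 115463 mod 4 = 3, 297917 mod 4 = 1; sign now -1
(297917/115463) = (66991/115463)   [reduce mod 115463]
reciprocity: (66991/115463) = -1·(115463/66991) since 66991 mod 4 = 3, 115463 mod 4 = 3; sign now +1
(115463/66991) = (48472/66991)   [reduce mod 66991]
48472 = 2^3·6059; (2/66991) = +1 since 66991 mod 8 = 7, so (48472/66991) = (+1)^3·(6059/66991); sign now +1
reciprocity: (6059/66991) = -1·(66991/6059) since 6059 mod 4 = 3, 66991 mod 4 = 3; sign now -1
(66991/6059) = (342/6059)   [reduce mod 6059]
342 = 2^1·171; (2/6059) = -1 since 6059 mod 8 = 3, so (342/6059) = (-1)^1·(171/6059); sign now +1
reciprocity: (171/6059) = -1·(6059/171) since 171 mod 4 = 3, 6059 mod 4 = 3; sign now -1
(6059/171) = (74/171)   [reduce mod 171]
74 = 2^1·37; (2/171) = -1 since 171 mod 8 = 3, so (74/171) = (-1)^1·(37/171); sign now +1
reciprocity: (37/171) = +1·(171/37) since 37 mod 4 = 1, 171 mod 4 = 3; sign now +1
(171/37) = (23/37)   [reduce mod 37]
reciprocity: (23/37) = +1·(37/23) since 23 mod 4 = 3, 37 mod 4 = 1; sign now +1
(37/23) = (14/23)   [reduce mod 23]
14 = 2^1·7; (2/23) = +1 since 23 mod 8 = 7, so (14/23) = (+1)^1·(7/23); sign now +1
reciprocity: (7/23) = -1·(23/7) since 7 mod 4 = 3, 23 mod 4 = 3; sign now -1
(23/7) = (2/7)   [reduce mod 7]
2 = 2^1·1; (2/7) = +1 since 7 mod 8 = 7, so (2/7) = (+1)^1·(1/7); sign now -1
(1/7) = 1; final value = sign = -1

-1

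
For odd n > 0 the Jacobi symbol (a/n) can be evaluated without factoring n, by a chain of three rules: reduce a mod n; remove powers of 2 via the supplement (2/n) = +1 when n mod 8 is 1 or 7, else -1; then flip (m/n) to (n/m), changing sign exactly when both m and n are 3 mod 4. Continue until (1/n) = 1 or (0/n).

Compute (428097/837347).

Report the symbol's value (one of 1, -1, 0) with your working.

-1

reciprocity: (428097/837347) = +1·(837347/428097) since 428097 mod 4 = 1, 837347 mod 4 = 3; sign now +1
(837347/428097) = (409250/428097)   [reduce mod 428097]
409250 = 2^1·204625; (2/428097) = +1 since 428097 mod 8 = 1, so (409250/428097) = (+1)^1·(204625/428097); sign now +1
reciprocity: (204625/428097) = +1·(428097/204625) since 204625 mod 4 = 1, 428097 mod 4 = 1; sign now +1
(428097/204625) = (18847/204625)   [reduce mod 204625]
reciprocity: (18847/204625) = +1·(204625/18847) since 18847 mod 4 = 3, 204625 mod 4 = 1; sign now +1
(204625/18847) = (16155/18847)   [reduce mod 18847]
reciprocity: (16155/18847) = -1·(18847/16155) since 16155 mod 4 = 3, 18847 mod 4 = 3; sign now -1
(18847/16155) = (2692/16155)   [reduce mod 16155]
2692 = 2^2·673; (2/16155) = -1 since 16155 mod 8 = 3, so (2692/16155) = (-1)^2·(673/16155); sign now -1
reciprocity: (673/16155) = +1·(16155/673) since 673 mod 4 = 1, 16155 mod 4 = 3; sign now -1
(16155/673) = (3/673)   [reduce mod 673]
reciprocity: (3/673) = +1·(673/3) since 3 mod 4 = 3, 673 mod 4 = 1; sign now -1
(673/3) = (1/3)   [reduce mod 3]
(1/3) = 1; final value = sign = -1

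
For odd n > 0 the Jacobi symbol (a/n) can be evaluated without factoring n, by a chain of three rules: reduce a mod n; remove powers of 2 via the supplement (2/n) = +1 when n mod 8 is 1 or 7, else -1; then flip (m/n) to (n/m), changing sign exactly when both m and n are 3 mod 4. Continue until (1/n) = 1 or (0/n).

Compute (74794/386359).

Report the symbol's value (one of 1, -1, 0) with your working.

74794 = 2^1·37397; (2/386359) = +1 since 386359 mod 8 = 7, so (74794/386359) = (+1)^1·(37397/386359); sign now +1
reciprocity: (37397/386359) = +1·(386359/37397) since 37397 mod 4 = 1, 386359 mod 4 = 3; sign now +1
(386359/37397) = (12389/37397)   [reduce mod 37397]
reciprocity: (12389/37397) = +1·(37397/12389) since 12389 mod 4 = 1, 37397 mod 4 = 1; sign now +1
(37397/12389) = (230/12389)   [reduce mod 12389]
230 = 2^1·115; (2/12389) = -1 since 12389 mod 8 = 5, so (230/12389) = (-1)^1·(115/12389); sign now -1
reciprocity: (115/12389) = +1·(12389/115) since 115 mod 4 = 3, 12389 mod 4 = 1; sign now -1
(12389/115) = (84/115)   [reduce mod 115]
84 = 2^2·21; (2/115) = -1 since 115 mod 8 = 3, so (84/115) = (-1)^2·(21/115); sign now -1
reciprocity: (21/115) = +1·(115/21) since 21 mod 4 = 1, 115 mod 4 = 3; sign now -1
(115/21) = (10/21)   [reduce mod 21]
10 = 2^1·5; (2/21) = -1 since 21 mod 8 = 5, so (10/21) = (-1)^1·(5/21); sign now +1
reciprocity: (5/21) = +1·(21/5) since 5 mod 4 = 1, 21 mod 4 = 1; sign now +1
(21/5) = (1/5)   [reduce mod 5]
(1/5) = 1; final value = sign = +1

1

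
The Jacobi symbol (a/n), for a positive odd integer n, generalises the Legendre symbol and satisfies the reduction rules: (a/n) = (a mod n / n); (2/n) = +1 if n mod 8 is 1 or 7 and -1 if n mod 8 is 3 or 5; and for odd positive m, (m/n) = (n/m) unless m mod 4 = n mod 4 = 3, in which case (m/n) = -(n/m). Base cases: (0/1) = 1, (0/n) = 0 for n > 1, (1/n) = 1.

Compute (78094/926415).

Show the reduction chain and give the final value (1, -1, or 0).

factor out 2^1: 78094 = 2^1·39047; with 926415 mod 8 = 7, (2/926415) = +1; sign now +1; continue with (39047/926415)
flip (39047/926415) -> (926415/39047): both odd, 39047 mod 4 = 3, 926415 mod 4 = 3, so the flip contributes -1; sign now -1
(926415/39047): 926415 mod 39047 = 28334, so (926415/39047) = (28334/39047)
factor out 2^1: 28334 = 2^1·14167; with 39047 mod 8 = 7, (2/39047) = +1; sign now -1; continue with (14167/39047)
flip (14167/39047) -> (39047/14167): both odd, 14167 mod 4 = 3, 39047 mod 4 = 3, so the flip contributes -1; sign now +1
(39047/14167): 39047 mod 14167 = 10713, so (39047/14167) = (10713/14167)
flip (10713/14167) -> (14167/10713): both odd, 10713 mod 4 = 1, 14167 mod 4 = 3, so the flip contributes +1; sign now +1
(14167/10713): 14167 mod 10713 = 3454, so (14167/10713) = (3454/10713)
factor out 2^1: 3454 = 2^1·1727; with 10713 mod 8 = 1, (2/10713) = +1; sign now +1; continue with (1727/10713)
flip (1727/10713) -> (10713/1727): both odd, 1727 mod 4 = 3, 10713 mod 4 = 1, so the flip contributes +1; sign now +1
(10713/1727): 10713 mod 1727 = 351, so (10713/1727) = (351/1727)
flip (351/1727) -> (1727/351): both odd, 351 mod 4 = 3, 1727 mod 4 = 3, so the flip contributes -1; sign now -1
(1727/351): 1727 mod 351 = 323, so (1727/351) = (323/351)
flip (323/351) -> (351/323): both odd, 323 mod 4 = 3, 351 mod 4 = 3, so the flip contributes -1; sign now +1
(351/323): 351 mod 323 = 28, so (351/323) = (28/323)
factor out 2^2: 28 = 2^2·7; with 323 mod 8 = 3, (2/323) = -1; sign now +1; continue with (7/323)
flip (7/323) -> (323/7): both odd, 7 mod 4 = 3, 323 mod 4 = 3, so the flip contributes -1; sign now -1
(323/7): 323 mod 7 = 1, so (323/7) = (1/7)
reached (1/7) = 1, so the symbol is -1

-1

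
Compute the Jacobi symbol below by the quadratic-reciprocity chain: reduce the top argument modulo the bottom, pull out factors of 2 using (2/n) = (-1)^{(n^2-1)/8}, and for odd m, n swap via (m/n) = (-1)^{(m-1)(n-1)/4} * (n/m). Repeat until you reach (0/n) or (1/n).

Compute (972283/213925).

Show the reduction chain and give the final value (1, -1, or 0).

(972283/213925): 972283 mod 213925 = 116583, so (972283/213925) = (116583/213925)
flip (116583/213925) -> (213925/116583): both odd, 116583 mod 4 = 3, 213925 mod 4 = 1, so the flip contributes +1; sign now +1
(213925/116583): 213925 mod 116583 = 97342, so (213925/116583) = (97342/116583)
factor out 2^1: 97342 = 2^1·48671; with 116583 mod 8 = 7, (2/116583) = +1; sign now +1; continue with (48671/116583)
flip (48671/116583) -> (116583/48671): both odd, 48671 mod 4 = 3, 116583 mod 4 = 3, so the flip contributes -1; sign now -1
(116583/48671): 116583 mod 48671 = 19241, so (116583/48671) = (19241/48671)
flip (19241/48671) -> (48671/19241): both odd, 19241 mod 4 = 1, 48671 mod 4 = 3, so the flip contributes +1; sign now -1
(48671/19241): 48671 mod 19241 = 10189, so (48671/19241) = (10189/19241)
flip (10189/19241) -> (19241/10189): both odd, 10189 mod 4 = 1, 19241 mod 4 = 1, so the flip contributes +1; sign now -1
(19241/10189): 19241 mod 10189 = 9052, so (19241/10189) = (9052/10189)
factor out 2^2: 9052 = 2^2·2263; with 10189 mod 8 = 5, (2/10189) = -1; sign now -1; continue with (2263/10189)
flip (2263/10189) -> (10189/2263): both odd, 2263 mod 4 = 3, 10189 mod 4 = 1, so the flip contributes +1; sign now -1
(10189/2263): 10189 mod 2263 = 1137, so (10189/2263) = (1137/2263)
flip (1137/2263) -> (2263/1137): both odd, 1137 mod 4 = 1, 2263 mod 4 = 3, so the flip contributes +1; sign now -1
(2263/1137): 2263 mod 1137 = 1126, so (2263/1137) = (1126/1137)
factor out 2^1: 1126 = 2^1·563; with 1137 mod 8 = 1, (2/1137) = +1; sign now -1; continue with (563/1137)
flip (563/1137) -> (1137/563): both odd, 563 mod 4 = 3, 1137 mod 4 = 1, so the flip contributes +1; sign now -1
(1137/563): 1137 mod 563 = 11, so (1137/563) = (11/563)
flip (11/563) -> (563/11): both odd, 11 mod 4 = 3, 563 mod 4 = 3, so the flip contributes -1; sign now +1
(563/11): 563 mod 11 = 2, so (563/11) = (2/11)
factor out 2^1: 2 = 2^1·1; with 11 mod 8 = 3, (2/11) = -1; sign now -1; continue with (1/11)
reached (1/11) = 1, so the symbol is -1

-1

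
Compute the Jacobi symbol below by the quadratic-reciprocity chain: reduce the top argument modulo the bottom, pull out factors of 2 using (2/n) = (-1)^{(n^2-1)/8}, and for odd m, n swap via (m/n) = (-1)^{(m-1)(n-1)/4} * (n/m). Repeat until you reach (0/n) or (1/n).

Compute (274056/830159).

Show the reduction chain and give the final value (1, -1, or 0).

274056 = 2^3·34257; (2/830159) = +1 since 830159 mod 8 = 7, so (274056/830159) = (+1)^3·(34257/830159); sign now +1
reciprocity: (34257/830159) = +1·(830159/34257) since 34257 mod 4 = 1, 830159 mod 4 = 3; sign now +1
(830159/34257) = (7991/34257)   [reduce mod 34257]
reciprocity: (7991/34257) = +1·(34257/7991) since 7991 mod 4 = 3, 34257 mod 4 = 1; sign now +1
(34257/7991) = (2293/7991)   [reduce mod 7991]
reciprocity: (2293/7991) = +1·(7991/2293) since 2293 mod 4 = 1, 7991 mod 4 = 3; sign now +1
(7991/2293) = (1112/2293)   [reduce mod 2293]
1112 = 2^3·139; (2/2293) = -1 since 2293 mod 8 = 5, so (1112/2293) = (-1)^3·(139/2293); sign now -1
reciprocity: (139/2293) = +1·(2293/139) since 139 mod 4 = 3, 2293 mod 4 = 1; sign now -1
(2293/139) = (69/139)   [reduce mod 139]
reciprocity: (69/139) = +1·(139/69) since 69 mod 4 = 1, 139 mod 4 = 3; sign now -1
(139/69) = (1/69)   [reduce mod 69]
(1/69) = 1; final value = sign = -1

-1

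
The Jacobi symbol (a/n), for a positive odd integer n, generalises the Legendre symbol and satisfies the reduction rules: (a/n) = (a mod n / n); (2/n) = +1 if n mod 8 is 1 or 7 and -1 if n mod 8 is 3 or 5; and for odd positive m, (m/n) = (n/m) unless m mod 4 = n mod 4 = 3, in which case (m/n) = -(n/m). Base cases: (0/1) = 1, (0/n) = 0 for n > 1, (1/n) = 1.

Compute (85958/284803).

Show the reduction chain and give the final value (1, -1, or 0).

-1

85958 = 2^1·42979; (2/284803) = -1 since 284803 mod 8 = 3, so (85958/284803) = (-1)^1·(42979/284803); sign now -1
reciprocity: (42979/284803) = -1·(284803/42979) since 42979 mod 4 = 3, 284803 mod 4 = 3; sign now +1
(284803/42979) = (26929/42979)   [reduce mod 42979]
reciprocity: (26929/42979) = +1·(42979/26929) since 26929 mod 4 = 1, 42979 mod 4 = 3; sign now +1
(42979/26929) = (16050/26929)   [reduce mod 26929]
16050 = 2^1·8025; (2/26929) = +1 since 26929 mod 8 = 1, so (16050/26929) = (+1)^1·(8025/26929); sign now +1
reciprocity: (8025/26929) = +1·(26929/8025) since 8025 mod 4 = 1, 26929 mod 4 = 1; sign now +1
(26929/8025) = (2854/8025)   [reduce mod 8025]
2854 = 2^1·1427; (2/8025) = +1 since 8025 mod 8 = 1, so (2854/8025) = (+1)^1·(1427/8025); sign now +1
reciprocity: (1427/8025) = +1·(8025/1427) since 1427 mod 4 = 3, 8025 mod 4 = 1; sign now +1
(8025/1427) = (890/1427)   [reduce mod 1427]
890 = 2^1·445; (2/1427) = -1 since 1427 mod 8 = 3, so (890/1427) = (-1)^1·(445/1427); sign now -1
reciprocity: (445/1427) = +1·(1427/445) since 445 mod 4 = 1, 1427 mod 4 = 3; sign now -1
(1427/445) = (92/445)   [reduce mod 445]
92 = 2^2·23; (2/445) = -1 since 445 mod 8 = 5, so (92/445) = (-1)^2·(23/445); sign now -1
reciprocity: (23/445) = +1·(445/23) since 23 mod 4 = 3, 445 mod 4 = 1; sign now -1
(445/23) = (8/23)   [reduce mod 23]
8 = 2^3·1; (2/23) = +1 since 23 mod 8 = 7, so (8/23) = (+1)^3·(1/23); sign now -1
(1/23) = 1; final value = sign = -1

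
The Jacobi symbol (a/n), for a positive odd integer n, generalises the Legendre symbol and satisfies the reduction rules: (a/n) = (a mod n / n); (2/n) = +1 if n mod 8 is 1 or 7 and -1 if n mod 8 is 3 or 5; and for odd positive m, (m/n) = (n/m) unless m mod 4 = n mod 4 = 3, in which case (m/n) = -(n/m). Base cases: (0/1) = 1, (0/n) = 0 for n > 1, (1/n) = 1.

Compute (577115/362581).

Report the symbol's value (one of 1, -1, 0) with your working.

(577115/362581) = (214534/362581)   [reduce mod 362581]
214534 = 2^1·107267; (2/362581) = -1 since 362581 mod 8 = 5, so (214534/362581) = (-1)^1·(107267/362581); sign now -1
reciprocity: (107267/362581) = +1·(362581/107267) since 107267 mod 4 = 3, 362581 mod 4 = 1; sign now -1
(362581/107267) = (40780/107267)   [reduce mod 107267]
40780 = 2^2·10195; (2/107267) = -1 since 107267 mod 8 = 3, so (40780/107267) = (-1)^2·(10195/107267); sign now -1
reciprocity: (10195/107267) = -1·(107267/10195) since 10195 mod 4 = 3, 107267 mod 4 = 3; sign now +1
(107267/10195) = (5317/10195)   [reduce mod 10195]
reciprocity: (5317/10195) = +1·(10195/5317) since 5317 mod 4 = 1, 10195 mod 4 = 3; sign now +1
(10195/5317) = (4878/5317)   [reduce mod 5317]
4878 = 2^1·2439; (2/5317) = -1 since 5317 mod 8 = 5, so (4878/5317) = (-1)^1·(2439/5317); sign now -1
reciprocity: (2439/5317) = +1·(5317/2439) since 2439 mod 4 = 3, 5317 mod 4 = 1; sign now -1
(5317/2439) = (439/2439)   [reduce mod 2439]
reciprocity: (439/2439) = -1·(2439/439) since 439 mod 4 = 3, 2439 mod 4 = 3; sign now +1
(2439/439) = (244/439)   [reduce mod 439]
244 = 2^2·61; (2/439) = +1 since 439 mod 8 = 7, so (244/439) = (+1)^2·(61/439); sign now +1
reciprocity: (61/439) = +1·(439/61) since 61 mod 4 = 1, 439 mod 4 = 3; sign now +1
(439/61) = (12/61)   [reduce mod 61]
12 = 2^2·3; (2/61) = -1 since 61 mod 8 = 5, so (12/61) = (-1)^2·(3/61); sign now +1
reciprocity: (3/61) = +1·(61/3) since 3 mod 4 = 3, 61 mod 4 = 1; sign now +1
(61/3) = (1/3)   [reduce mod 3]
(1/3) = 1; final value = sign = +1

1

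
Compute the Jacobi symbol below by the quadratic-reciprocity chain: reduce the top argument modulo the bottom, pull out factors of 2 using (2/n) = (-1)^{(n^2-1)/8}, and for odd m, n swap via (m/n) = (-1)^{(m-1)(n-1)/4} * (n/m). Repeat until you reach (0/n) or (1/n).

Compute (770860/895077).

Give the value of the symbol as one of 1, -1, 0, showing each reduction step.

770860 = 2^2·192715; (2/895077) = -1 since 895077 mod 8 = 5, so (770860/895077) = (-1)^2·(192715/895077); sign now +1
reciprocity: (192715/895077) = +1·(895077/192715) since 192715 mod 4 = 3, 895077 mod 4 = 1; sign now +1
(895077/192715) = (124217/192715)   [reduce mod 192715]
reciprocity: (124217/192715) = +1·(192715/124217) since 124217 mod 4 = 1, 192715 mod 4 = 3; sign now +1
(192715/124217) = (68498/124217)   [reduce mod 124217]
68498 = 2^1·34249; (2/124217) = +1 since 124217 mod 8 = 1, so (68498/124217) = (+1)^1·(34249/124217); sign now +1
reciprocity: (34249/124217) = +1·(124217/34249) since 34249 mod 4 = 1, 124217 mod 4 = 1; sign now +1
(124217/34249) = (21470/34249)   [reduce mod 34249]
21470 = 2^1·10735; (2/34249) = +1 since 34249 mod 8 = 1, so (21470/34249) = (+1)^1·(10735/34249); sign now +1
reciprocity: (10735/34249) = +1·(34249/10735) since 10735 mod 4 = 3, 34249 mod 4 = 1; sign now +1
(34249/10735) = (2044/10735)   [reduce mod 10735]
2044 = 2^2·511; (2/10735) = +1 since 10735 mod 8 = 7, so (2044/10735) = (+1)^2·(511/10735); sign now +1
reciprocity: (511/10735) = -1·(10735/511) since 511 mod 4 = 3, 10735 mod 4 = 3; sign now -1
(10735/511) = (4/511)   [reduce mod 511]
4 = 2^2·1; (2/511) = +1 since 511 mod 8 = 7, so (4/511) = (+1)^2·(1/511); sign now -1
(1/511) = 1; final value = sign = -1

-1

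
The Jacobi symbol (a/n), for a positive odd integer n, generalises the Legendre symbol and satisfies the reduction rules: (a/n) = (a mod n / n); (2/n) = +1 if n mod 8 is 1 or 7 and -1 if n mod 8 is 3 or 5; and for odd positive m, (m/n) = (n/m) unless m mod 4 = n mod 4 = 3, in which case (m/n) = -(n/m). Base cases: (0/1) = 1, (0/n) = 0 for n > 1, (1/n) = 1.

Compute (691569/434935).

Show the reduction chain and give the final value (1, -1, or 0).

(691569/434935) = (256634/434935)   [reduce mod 434935]
256634 = 2^1·128317; (2/434935) = +1 since 434935 mod 8 = 7, so (256634/434935) = (+1)^1·(128317/434935); sign now +1
reciprocity: (128317/434935) = +1·(434935/128317) since 128317 mod 4 = 1, 434935 mod 4 = 3; sign now +1
(434935/128317) = (49984/128317)   [reduce mod 128317]
49984 = 2^6·781; (2/128317) = -1 since 128317 mod 8 = 5, so (49984/128317) = (-1)^6·(781/128317); sign now +1
reciprocity: (781/128317) = +1·(128317/781) since 781 mod 4 = 1, 128317 mod 4 = 1; sign now +1
(128317/781) = (233/781)   [reduce mod 781]
reciprocity: (233/781) = +1·(781/233) since 233 mod 4 = 1, 781 mod 4 = 1; sign now +1
(781/233) = (82/233)   [reduce mod 233]
82 = 2^1·41; (2/233) = +1 since 233 mod 8 = 1, so (82/233) = (+1)^1·(41/233); sign now +1
reciprocity: (41/233) = +1·(233/41) since 41 mod 4 = 1, 233 mod 4 = 1; sign now +1
(233/41) = (28/41)   [reduce mod 41]
28 = 2^2·7; (2/41) = +1 since 41 mod 8 = 1, so (28/41) = (+1)^2·(7/41); sign now +1
reciprocity: (7/41) = +1·(41/7) since 7 mod 4 = 3, 41 mod 4 = 1; sign now +1
(41/7) = (6/7)   [reduce mod 7]
6 = 2^1·3; (2/7) = +1 since 7 mod 8 = 7, so (6/7) = (+1)^1·(3/7); sign now +1
reciprocity: (3/7) = -1·(7/3) since 3 mod 4 = 3, 7 mod 4 = 3; sign now -1
(7/3) = (1/3)   [reduce mod 3]
(1/3) = 1; final value = sign = -1

-1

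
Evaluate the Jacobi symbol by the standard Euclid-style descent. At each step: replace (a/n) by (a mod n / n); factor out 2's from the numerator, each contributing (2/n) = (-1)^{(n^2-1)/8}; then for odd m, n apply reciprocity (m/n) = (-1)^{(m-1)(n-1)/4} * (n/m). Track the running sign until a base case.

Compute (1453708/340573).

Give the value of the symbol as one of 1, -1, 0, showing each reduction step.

(1453708/340573): 1453708 mod 340573 = 91416, so (1453708/340573) = (91416/340573)
factor out 2^3: 91416 = 2^3·11427; with 340573 mod 8 = 5, (2/340573) = -1; sign now -1; continue with (11427/340573)
flip (11427/340573) -> (340573/11427): both odd, 11427 mod 4 = 3, 340573 mod 4 = 1, so the flip contributes +1; sign now -1
(340573/11427): 340573 mod 11427 = 9190, so (340573/11427) = (9190/11427)
factor out 2^1: 9190 = 2^1·4595; with 11427 mod 8 = 3, (2/11427) = -1; sign now +1; continue with (4595/11427)
flip (4595/11427) -> (11427/4595): both odd, 4595 mod 4 = 3, 11427 mod 4 = 3, so the flip contributes -1; sign now -1
(11427/4595): 11427 mod 4595 = 2237, so (11427/4595) = (2237/4595)
flip (2237/4595) -> (4595/2237): both odd, 2237 mod 4 = 1, 4595 mod 4 = 3, so the flip contributes +1; sign now -1
(4595/2237): 4595 mod 2237 = 121, so (4595/2237) = (121/2237)
flip (121/2237) -> (2237/121): both odd, 121 mod 4 = 1, 2237 mod 4 = 1, so the flip contributes +1; sign now -1
(2237/121): 2237 mod 121 = 59, so (2237/121) = (59/121)
flip (59/121) -> (121/59): both odd, 59 mod 4 = 3, 121 mod 4 = 1, so the flip contributes +1; sign now -1
(121/59): 121 mod 59 = 3, so (121/59) = (3/59)
flip (3/59) -> (59/3): both odd, 3 mod 4 = 3, 59 mod 4 = 3, so the flip contributes -1; sign now +1
(59/3): 59 mod 3 = 2, so (59/3) = (2/3)
factor out 2^1: 2 = 2^1·1; with 3 mod 8 = 3, (2/3) = -1; sign now -1; continue with (1/3)
reached (1/3) = 1, so the symbol is -1

-1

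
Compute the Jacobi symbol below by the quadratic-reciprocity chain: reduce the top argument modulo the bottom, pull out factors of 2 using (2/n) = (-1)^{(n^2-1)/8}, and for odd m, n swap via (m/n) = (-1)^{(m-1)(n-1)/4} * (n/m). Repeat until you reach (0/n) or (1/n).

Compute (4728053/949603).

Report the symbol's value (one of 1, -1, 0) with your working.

-1

(4728053/949603): 4728053 mod 949603 = 929641, so (4728053/949603) = (929641/949603)
flip (929641/949603) -> (949603/929641): both odd, 929641 mod 4 = 1, 949603 mod 4 = 3, so the flip contributes +1; sign now +1
(949603/929641): 949603 mod 929641 = 19962, so (949603/929641) = (19962/929641)
factor out 2^1: 19962 = 2^1·9981; with 929641 mod 8 = 1, (2/929641) = +1; sign now +1; continue with (9981/929641)
flip (9981/929641) -> (929641/9981): both odd, 9981 mod 4 = 1, 929641 mod 4 = 1, so the flip contributes +1; sign now +1
(929641/9981): 929641 mod 9981 = 1408, so (929641/9981) = (1408/9981)
factor out 2^7: 1408 = 2^7·11; with 9981 mod 8 = 5, (2/9981) = -1; sign now -1; continue with (11/9981)
flip (11/9981) -> (9981/11): both odd, 11 mod 4 = 3, 9981 mod 4 = 1, so the flip contributes +1; sign now -1
(9981/11): 9981 mod 11 = 4, so (9981/11) = (4/11)
factor out 2^2: 4 = 2^2·1; with 11 mod 8 = 3, (2/11) = -1; sign now -1; continue with (1/11)
reached (1/11) = 1, so the symbol is -1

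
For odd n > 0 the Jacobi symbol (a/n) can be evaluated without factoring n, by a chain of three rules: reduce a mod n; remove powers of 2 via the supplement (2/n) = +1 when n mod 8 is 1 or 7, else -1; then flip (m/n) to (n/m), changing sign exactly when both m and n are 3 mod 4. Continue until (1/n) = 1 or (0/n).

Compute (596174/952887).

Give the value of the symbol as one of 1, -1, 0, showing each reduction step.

1

596174 = 2^1·298087; (2/952887) = +1 since 952887 mod 8 = 7, so (596174/952887) = (+1)^1·(298087/952887); sign now +1
reciprocity: (298087/952887) = -1·(952887/298087) since 298087 mod 4 = 3, 952887 mod 4 = 3; sign now -1
(952887/298087) = (58626/298087)   [reduce mod 298087]
58626 = 2^1·29313; (2/298087) = +1 since 298087 mod 8 = 7, so (58626/298087) = (+1)^1·(29313/298087); sign now -1
reciprocity: (29313/298087) = +1·(298087/29313) since 29313 mod 4 = 1, 298087 mod 4 = 3; sign now -1
(298087/29313) = (4957/29313)   [reduce mod 29313]
reciprocity: (4957/29313) = +1·(29313/4957) since 4957 mod 4 = 1, 29313 mod 4 = 1; sign now -1
(29313/4957) = (4528/4957)   [reduce mod 4957]
4528 = 2^4·283; (2/4957) = -1 since 4957 mod 8 = 5, so (4528/4957) = (-1)^4·(283/4957); sign now -1
reciprocity: (283/4957) = +1·(4957/283) since 283 mod 4 = 3, 4957 mod 4 = 1; sign now -1
(4957/283) = (146/283)   [reduce mod 283]
146 = 2^1·73; (2/283) = -1 since 283 mod 8 = 3, so (146/283) = (-1)^1·(73/283); sign now +1
reciprocity: (73/283) = +1·(283/73) since 73 mod 4 = 1, 283 mod 4 = 3; sign now +1
(283/73) = (64/73)   [reduce mod 73]
64 = 2^6·1; (2/73) = +1 since 73 mod 8 = 1, so (64/73) = (+1)^6·(1/73); sign now +1
(1/73) = 1; final value = sign = +1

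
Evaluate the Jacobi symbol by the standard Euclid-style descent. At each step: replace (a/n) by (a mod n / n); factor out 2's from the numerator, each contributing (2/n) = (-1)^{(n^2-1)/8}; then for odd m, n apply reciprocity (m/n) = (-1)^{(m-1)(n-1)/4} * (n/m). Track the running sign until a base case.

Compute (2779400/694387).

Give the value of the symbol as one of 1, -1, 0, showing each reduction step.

(2779400/694387): 2779400 mod 694387 = 1852, so (2779400/694387) = (1852/694387)
factor out 2^2: 1852 = 2^2·463; with 694387 mod 8 = 3, (2/694387) = -1; sign now +1; continue with (463/694387)
flip (463/694387) -> (694387/463): both odd, 463 mod 4 = 3, 694387 mod 4 = 3, so the flip contributes -1; sign now -1
(694387/463): 694387 mod 463 = 350, so (694387/463) = (350/463)
factor out 2^1: 350 = 2^1·175; with 463 mod 8 = 7, (2/463) = +1; sign now -1; continue with (175/463)
flip (175/463) -> (463/175): both odd, 175 mod 4 = 3, 463 mod 4 = 3, so the flip contributes -1; sign now +1
(463/175): 463 mod 175 = 113, so (463/175) = (113/175)
flip (113/175) -> (175/113): both odd, 113 mod 4 = 1, 175 mod 4 = 3, so the flip contributes +1; sign now +1
(175/113): 175 mod 113 = 62, so (175/113) = (62/113)
factor out 2^1: 62 = 2^1·31; with 113 mod 8 = 1, (2/113) = +1; sign now +1; continue with (31/113)
flip (31/113) -> (113/31): both odd, 31 mod 4 = 3, 113 mod 4 = 1, so the flip contributes +1; sign now +1
(113/31): 113 mod 31 = 20, so (113/31) = (20/31)
factor out 2^2: 20 = 2^2·5; with 31 mod 8 = 7, (2/31) = +1; sign now +1; continue with (5/31)
flip (5/31) -> (31/5): both odd, 5 mod 4 = 1, 31 mod 4 = 3, so the flip contributes +1; sign now +1
(31/5): 31 mod 5 = 1, so (31/5) = (1/5)
reached (1/5) = 1, so the symbol is +1

1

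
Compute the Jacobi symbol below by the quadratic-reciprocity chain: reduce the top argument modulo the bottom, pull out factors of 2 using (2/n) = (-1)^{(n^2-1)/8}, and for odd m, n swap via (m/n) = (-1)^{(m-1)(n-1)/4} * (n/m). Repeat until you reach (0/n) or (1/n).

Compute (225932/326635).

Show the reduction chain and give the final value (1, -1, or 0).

-1

225932 = 2^2·56483; (2/326635) = -1 since 326635 mod 8 = 3, so (225932/326635) = (-1)^2·(56483/326635); sign now +1
reciprocity: (56483/326635) = -1·(326635/56483) since 56483 mod 4 = 3, 326635 mod 4 = 3; sign now -1
(326635/56483) = (44220/56483)   [reduce mod 56483]
44220 = 2^2·11055; (2/56483) = -1 since 56483 mod 8 = 3, so (44220/56483) = (-1)^2·(11055/56483); sign now -1
reciprocity: (11055/56483) = -1·(56483/11055) since 11055 mod 4 = 3, 56483 mod 4 = 3; sign now +1
(56483/11055) = (1208/11055)   [reduce mod 11055]
1208 = 2^3·151; (2/11055) = +1 since 11055 mod 8 = 7, so (1208/11055) = (+1)^3·(151/11055); sign now +1
reciprocity: (151/11055) = -1·(11055/151) since 151 mod 4 = 3, 11055 mod 4 = 3; sign now -1
(11055/151) = (32/151)   [reduce mod 151]
32 = 2^5·1; (2/151) = +1 since 151 mod 8 = 7, so (32/151) = (+1)^5·(1/151); sign now -1
(1/151) = 1; final value = sign = -1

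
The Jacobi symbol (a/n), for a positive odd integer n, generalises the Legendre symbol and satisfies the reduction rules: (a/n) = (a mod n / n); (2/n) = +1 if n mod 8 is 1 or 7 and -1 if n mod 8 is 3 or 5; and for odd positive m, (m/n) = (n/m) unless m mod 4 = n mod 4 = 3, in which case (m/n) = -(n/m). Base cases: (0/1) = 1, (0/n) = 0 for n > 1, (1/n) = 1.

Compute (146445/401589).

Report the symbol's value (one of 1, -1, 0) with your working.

0

reciprocity: (146445/401589) = +1·(401589/146445) since 146445 mod 4 = 1, 401589 mod 4 = 1; sign now +1
(401589/146445) = (108699/146445)   [reduce mod 146445]
reciprocity: (108699/146445) = +1·(146445/108699) since 108699 mod 4 = 3, 146445 mod 4 = 1; sign now +1
(146445/108699) = (37746/108699)   [reduce mod 108699]
37746 = 2^1·18873; (2/108699) = -1 since 108699 mod 8 = 3, so (37746/108699) = (-1)^1·(18873/108699); sign now -1
reciprocity: (18873/108699) = +1·(108699/18873) since 18873 mod 4 = 1, 108699 mod 4 = 3; sign now -1
(108699/18873) = (14334/18873)   [reduce mod 18873]
14334 = 2^1·7167; (2/18873) = +1 since 18873 mod 8 = 1, so (14334/18873) = (+1)^1·(7167/18873); sign now -1
reciprocity: (7167/18873) = +1·(18873/7167) since 7167 mod 4 = 3, 18873 mod 4 = 1; sign now -1
(18873/7167) = (4539/7167)   [reduce mod 7167]
reciprocity: (4539/7167) = -1·(7167/4539) since 4539 mod 4 = 3, 7167 mod 4 = 3; sign now +1
(7167/4539) = (2628/4539)   [reduce mod 4539]
2628 = 2^2·657; (2/4539) = -1 since 4539 mod 8 = 3, so (2628/4539) = (-1)^2·(657/4539); sign now +1
reciprocity: (657/4539) = +1·(4539/657) since 657 mod 4 = 1, 4539 mod 4 = 3; sign now +1
(4539/657) = (597/657)   [reduce mod 657]
reciprocity: (597/657) = +1·(657/597) since 597 mod 4 = 1, 657 mod 4 = 1; sign now +1
(657/597) = (60/597)   [reduce mod 597]
60 = 2^2·15; (2/597) = -1 since 597 mod 8 = 5, so (60/597) = (-1)^2·(15/597); sign now +1
reciprocity: (15/597) = +1·(597/15) since 15 mod 4 = 3, 597 mod 4 = 1; sign now +1
(597/15) = (12/15)   [reduce mod 15]
12 = 2^2·3; (2/15) = +1 since 15 mod 8 = 7, so (12/15) = (+1)^2·(3/15); sign now +1
reciprocity: (3/15) = -1·(15/3) since 3 mod 4 = 3, 15 mod 4 = 3; sign now -1
(15/3) = (0/3)   [reduce mod 3]
(0/3) = 0   [gcd(a, n) > 1]; final value = 0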